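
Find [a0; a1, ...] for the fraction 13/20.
[0; 1, 1, 1, 6]

Euclidean algorithm steps:
13 = 0 × 20 + 13
20 = 1 × 13 + 7
13 = 1 × 7 + 6
7 = 1 × 6 + 1
6 = 6 × 1 + 0
Continued fraction: [0; 1, 1, 1, 6]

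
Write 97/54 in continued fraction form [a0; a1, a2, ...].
[1; 1, 3, 1, 10]

Euclidean algorithm steps:
97 = 1 × 54 + 43
54 = 1 × 43 + 11
43 = 3 × 11 + 10
11 = 1 × 10 + 1
10 = 10 × 1 + 0
Continued fraction: [1; 1, 3, 1, 10]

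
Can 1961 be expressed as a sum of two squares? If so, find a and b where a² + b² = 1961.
5² + 44² (a=5, b=44)

Factorization: 1961 = 37 × 53
By Fermat: n is sum of two squares iff every prime p ≡ 3 (mod 4) appears to even power.
All primes ≡ 3 (mod 4) appear to even power.
Search a = 0, 1, 2, … for 1961 - a² a perfect square: first hit at a = 5: 1961 - 25 = 1936 = 44².
1961 = 5² + 44² = 25 + 1936 ✓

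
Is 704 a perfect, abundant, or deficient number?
abundant

Proper divisors of 704: sum = 1 + 2 + 4 + 8 + 11 + 16 + 22 + 32 + 44 + 64 + 88 + 176 + 352 = 820
Since 820 > 704, 704 is abundant.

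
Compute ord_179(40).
178

179 is prime, so ord(40) divides φ(179) = 178.
Divisors of 178: 1, 2, 89, 178.
Repeated squaring: 40^1 ≡ 40, 40^2 ≡ 168, 40^4 ≡ 121, 40^8 ≡ 142, 40^16 ≡ 116, 40^32 ≡ 31, 40^64 ≡ 66, 40^128 ≡ 60 (mod 179).
Test 40^d mod 179 for each divisor d in increasing order:
40^1 ≡ 40
40^2 ≡ 168
40^89 = 40^64·40^16·40^8·40^1 ≡ 178
40^178 = 40^128·40^32·40^16·40^2 ≡ 1  ← first divisor giving 1
The order is 178.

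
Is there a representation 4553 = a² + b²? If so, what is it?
8² + 67² (a=8, b=67)

Factorization: 4553 = 29 × 157
By Fermat: n is sum of two squares iff every prime p ≡ 3 (mod 4) appears to even power.
All primes ≡ 3 (mod 4) appear to even power.
Search a = 0, 1, 2, … for 4553 - a² a perfect square: first hit at a = 8: 4553 - 64 = 4489 = 67².
4553 = 8² + 67² = 64 + 4489 ✓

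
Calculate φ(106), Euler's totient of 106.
52

106 = 2 × 53
φ(n) = n × ∏(1 - 1/p) for each prime p dividing n
φ(106) = 106 × (1 - 1/2) × (1 - 1/53) = 52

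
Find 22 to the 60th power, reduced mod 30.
16

Repeated squaring. Binary of 60 = 111100.
22^1 ≡ 22 (mod 30); 22^2 ≡ 4 (mod 30); 22^4 ≡ 16 (mod 30); 22^8 ≡ 16 (mod 30); 22^16 ≡ 16 (mod 30); 22^32 ≡ 16 (mod 30)
22^60 = 22^4 × 22^8 × 22^16 × 22^32 ≡ 16 (mod 30)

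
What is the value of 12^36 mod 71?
12

Repeated squaring. Binary of 36 = 100100.
12^1 ≡ 12 (mod 71); 12^2 ≡ 2 (mod 71); 12^4 ≡ 4 (mod 71); 12^8 ≡ 16 (mod 71); 12^16 ≡ 43 (mod 71); 12^32 ≡ 3 (mod 71)
12^36 = 12^4 × 12^32 ≡ 12 (mod 71)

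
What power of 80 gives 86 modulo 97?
22

Baby-step giant-step with step n = ⌈√97⌉ = 10.
Baby steps 80^j mod 97 (j:value) for j=0..9: 0:1, 1:80, 2:95, 3:34, 4:4, 5:29, 6:89, 7:39, 8:16, 9:19.
Giant-step multiplier: 80^(-10) ≡ 80^(96-10) = 80^86 ≡ 3 (mod 97).
Giant steps γ_i = 86·3^i mod 97: γ_0=86, γ_1=64, γ_2=95 (in table at j=2).
x = i·n + j = 2·10 + 2 = 22.
Check: 80^22 ≡ 86 (mod 97).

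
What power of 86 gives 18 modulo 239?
176

Baby-step giant-step with step n = ⌈√239⌉ = 16.
Baby steps 86^j mod 239 (j:value) for j=0..15: 0:1, 1:86, 2:226, 3:77, 4:169, 5:194, 6:193, 7:107, 8:120, 9:43, 10:113, 11:158, 12:204, 13:97, 14:216, 15:173.
Giant-step multiplier: 86^(-16) ≡ 86^(238-16) = 86^222 ≡ 4 (mod 239).
Giant steps γ_i = 18·4^i mod 239: γ_0=18, γ_1=72, γ_2=49, γ_3=196, γ_4=67, γ_5=29, γ_6=116, γ_7=225, γ_8=183, γ_9=15, γ_10=60, γ_11=1 (in table at j=0).
x = i·n + j = 11·16 + 0 = 176.
Check: 86^176 ≡ 18 (mod 239).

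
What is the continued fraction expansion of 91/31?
[2; 1, 14, 2]

Euclidean algorithm steps:
91 = 2 × 31 + 29
31 = 1 × 29 + 2
29 = 14 × 2 + 1
2 = 2 × 1 + 0
Continued fraction: [2; 1, 14, 2]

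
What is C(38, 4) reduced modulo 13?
1

Using Lucas' theorem:
Write n=38 and k=4 in base 13:
n in base 13: [2, 12]
k in base 13: [0, 4]
C(38,4) mod 13 = ∏ C(n_i, k_i) mod 13
Digit binomials (mod 13): C(2,0) = 1; C(12,4) = 495 ≡ 1
Product: 1 × 1 = 1 ≡ 1 (mod 13)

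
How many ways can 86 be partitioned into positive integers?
34262962

p(n) counts ways to write n as a sum of positive integers (order ignored).
Euler's pentagonal recurrence: p(k) = p(k-1) + p(k-2) - p(k-5) - p(k-7) + p(k-12) + p(k-15) - ... (offsets j(3j∓1)/2, signs ++--, p(0)=1, p(<0)=0).
DP table for k = 0..85: p(0)=1, p(1)=1, p(2)=2, p(3)=3, p(4)=5, p(5)=7, p(6)=11, p(7)=15, p(8)=22, p(9)=30, p(10)=42, p(11)=56, p(12)=77, p(13)=101, p(14)=135, p(15)=176, p(16)=231, p(17)=297, p(18)=385, p(19)=490, p(20)=627, p(21)=792, p(22)=1002, p(23)=1255, p(24)=1575, p(25)=1958, p(26)=2436, p(27)=3010, p(28)=3718, p(29)=4565, p(30)=5604, p(31)=6842, p(32)=8349, p(33)=10143, p(34)=12310, p(35)=14883, p(36)=17977, p(37)=21637, p(38)=26015, p(39)=31185, p(40)=37338, p(41)=44583, p(42)=53174, p(43)=63261, p(44)=75175, p(45)=89134, p(46)=105558, p(47)=124754, p(48)=147273, p(49)=173525, p(50)=204226, p(51)=239943, p(52)=281589, p(53)=329931, p(54)=386155, p(55)=451276, p(56)=526823, p(57)=614154, p(58)=715220, p(59)=831820, p(60)=966467, p(61)=1121505, p(62)=1300156, p(63)=1505499, p(64)=1741630, p(65)=2012558, p(66)=2323520, p(67)=2679689, p(68)=3087735, p(69)=3554345, p(70)=4087968, p(71)=4697205, p(72)=5392783, p(73)=6185689, p(74)=7089500, p(75)=8118264, p(76)=9289091, p(77)=10619863, p(78)=12132164, p(79)=13848650, p(80)=15796476, p(81)=18004327, p(82)=20506255, p(83)=23338469, p(84)=26543660, p(85)=30167357.
Final step: p(86) = p(85) + p(84) - p(81) - p(79) + p(74) + p(71) - p(64) - p(60) + p(51) + p(46) - p(35) - p(29) + p(16) + p(9)
= 30167357 + 26543660 - 18004327 - 13848650 + 7089500 + 4697205 - 1741630 - 966467 + 239943 + 105558 - 14883 - 4565 + 231 + 30
= 34262962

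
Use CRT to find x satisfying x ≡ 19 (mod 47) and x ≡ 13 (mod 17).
489

Using Chinese Remainder Theorem:
M = 47 × 17 = 799
M1 = 17, M2 = 47
y1 = 17^(-1) mod 47 = 36
y2 = 47^(-1) mod 17 = 4
x = (19×17×36 + 13×47×4) mod 799 = 489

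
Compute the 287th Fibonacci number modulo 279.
109

Matrix identity: Q^n = [[F_(n+1), F_n], [F_n, F_(n-1)]] with Q = [[1,1],[1,0]].
n = 287 = 100011111₂. Square-and-multiply, entries mod 279:
Q^1 = [[1,1],[1,0]]
Q^2 = (Q^1)² = [[2,1],[1,1]]
Q^4 = (Q^2)² = [[5,3],[3,2]]
Q^8 = (Q^4)² = [[34,21],[21,13]]
Q^17 = (Q^8)²·Q = [[73,202],[202,150]]
Q^35 = (Q^17)²·Q = [[225,98],[98,127]]
Q^71 = (Q^35)²·Q = [[144,244],[244,179]]
Q^143 = (Q^71)²·Q = [[54,199],[199,134]]
Q^287 = (Q^143)²·Q = [[135,109],[109,26]]
F_287 mod 279 = Q^287[0][1] = 109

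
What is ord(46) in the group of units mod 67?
66

67 is prime, so ord(46) divides φ(67) = 66.
Divisors of 66: 1, 2, 3, 6, 11, 22, 33, 66.
Repeated squaring: 46^1 ≡ 46, 46^2 ≡ 39, 46^4 ≡ 47, 46^8 ≡ 65, 46^16 ≡ 4, 46^32 ≡ 16, 46^64 ≡ 55 (mod 67).
Test 46^d mod 67 for each divisor d in increasing order:
46^1 ≡ 46
46^2 ≡ 39
46^3 = 46^2·46^1 ≡ 52
46^6 = 46^4·46^2 ≡ 24
46^11 = 46^8·46^2·46^1 ≡ 30
46^22 = 46^16·46^4·46^2 ≡ 29
46^33 = 46^32·46^1 ≡ 66
46^66 = 46^64·46^2 ≡ 1  ← first divisor giving 1
The order is 66.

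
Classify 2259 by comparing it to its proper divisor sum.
deficient

Proper divisors of 2259: sum = 1 + 3 + 9 + 251 + 753 = 1017
Since 1017 < 2259, 2259 is deficient.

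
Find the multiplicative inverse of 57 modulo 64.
9

gcd(57, 64) = 1, so the inverse exists.
Extended Euclidean algorithm on (64, 57):
64 = 1 × 57 + 7  ⟹  7 = (1)·64 + (-1)·57
57 = 8 × 7 + 1  ⟹  1 = (-8)·64 + (9)·57
So (9)·57 ≡ 1 (mod 64), i.e. 57^(-1) ≡ 9 (mod 64).
Check: 57 × 9 = 513 ≡ 1 (mod 64)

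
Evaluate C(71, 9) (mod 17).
0

Using Lucas' theorem:
Write n=71 and k=9 in base 17:
n in base 17: [4, 3]
k in base 17: [0, 9]
C(71,9) mod 17 = ∏ C(n_i, k_i) mod 17
Digit binomials (mod 17): C(4,0) = 1; C(3,9) = 0 (k_i > n_i)
Product: 1 × 0 = 0 ≡ 0 (mod 17)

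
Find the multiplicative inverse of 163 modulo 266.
235

gcd(163, 266) = 1, so the inverse exists.
Extended Euclidean algorithm on (266, 163):
266 = 1 × 163 + 103  ⟹  103 = (1)·266 + (-1)·163
163 = 1 × 103 + 60  ⟹  60 = (-1)·266 + (2)·163
103 = 1 × 60 + 43  ⟹  43 = (2)·266 + (-3)·163
60 = 1 × 43 + 17  ⟹  17 = (-3)·266 + (5)·163
43 = 2 × 17 + 9  ⟹  9 = (8)·266 + (-13)·163
17 = 1 × 9 + 8  ⟹  8 = (-11)·266 + (18)·163
9 = 1 × 8 + 1  ⟹  1 = (19)·266 + (-31)·163
So (-31)·163 ≡ 1 (mod 266), i.e. 163^(-1) ≡ -31 ≡ 235 (mod 266).
Check: 163 × 235 = 38305 ≡ 1 (mod 266)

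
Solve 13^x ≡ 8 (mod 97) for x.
54

Baby-step giant-step with step n = ⌈√97⌉ = 10.
Baby steps 13^j mod 97 (j:value) for j=0..9: 0:1, 1:13, 2:72, 3:63, 4:43, 5:74, 6:89, 7:90, 8:6, 9:78.
Giant-step multiplier: 13^(-10) ≡ 13^(96-10) = 13^86 ≡ 86 (mod 97).
Giant steps γ_i = 8·86^i mod 97: γ_0=8, γ_1=9, γ_2=95, γ_3=22, γ_4=49, γ_5=43 (in table at j=4).
x = i·n + j = 5·10 + 4 = 54.
Check: 13^54 ≡ 8 (mod 97).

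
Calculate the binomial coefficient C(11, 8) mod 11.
0

Using Lucas' theorem:
Write n=11 and k=8 in base 11:
n in base 11: [1, 0]
k in base 11: [0, 8]
C(11,8) mod 11 = ∏ C(n_i, k_i) mod 11
Digit binomials (mod 11): C(1,0) = 1; C(0,8) = 0 (k_i > n_i)
Product: 1 × 0 = 0 ≡ 0 (mod 11)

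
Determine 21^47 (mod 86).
47

Repeated squaring. Binary of 47 = 101111.
21^1 ≡ 21 (mod 86); 21^2 ≡ 11 (mod 86); 21^4 ≡ 35 (mod 86); 21^8 ≡ 21 (mod 86); 21^16 ≡ 11 (mod 86); 21^32 ≡ 35 (mod 86)
21^47 = 21^1 × 21^2 × 21^4 × 21^8 × 21^32 ≡ 47 (mod 86)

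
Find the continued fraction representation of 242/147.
[1; 1, 1, 1, 4, 1, 3, 2]

Euclidean algorithm steps:
242 = 1 × 147 + 95
147 = 1 × 95 + 52
95 = 1 × 52 + 43
52 = 1 × 43 + 9
43 = 4 × 9 + 7
9 = 1 × 7 + 2
7 = 3 × 2 + 1
2 = 2 × 1 + 0
Continued fraction: [1; 1, 1, 1, 4, 1, 3, 2]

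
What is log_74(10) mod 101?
25

Baby-step giant-step with step n = ⌈√101⌉ = 11.
Baby steps 74^j mod 101 (j:value) for j=0..10: 0:1, 1:74, 2:22, 3:12, 4:80, 5:62, 6:43, 7:51, 8:37, 9:11, 10:6.
Giant-step multiplier: 74^(-11) ≡ 74^(100-11) = 74^89 ≡ 48 (mod 101).
Giant steps γ_i = 10·48^i mod 101: γ_0=10, γ_1=76, γ_2=12 (in table at j=3).
x = i·n + j = 2·11 + 3 = 25.
Check: 74^25 ≡ 10 (mod 101).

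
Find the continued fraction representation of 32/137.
[0; 4, 3, 1, 1, 4]

Euclidean algorithm steps:
32 = 0 × 137 + 32
137 = 4 × 32 + 9
32 = 3 × 9 + 5
9 = 1 × 5 + 4
5 = 1 × 4 + 1
4 = 4 × 1 + 0
Continued fraction: [0; 4, 3, 1, 1, 4]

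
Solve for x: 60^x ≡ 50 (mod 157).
91

Baby-step giant-step with step n = ⌈√157⌉ = 13.
Baby steps 60^j mod 157 (j:value) for j=0..12: 0:1, 1:60, 2:146, 3:125, 4:121, 5:38, 6:82, 7:53, 8:40, 9:45, 10:31, 11:133, 12:130.
Giant-step multiplier: 60^(-13) ≡ 60^(156-13) = 60^143 ≡ 135 (mod 157).
Giant steps γ_i = 50·135^i mod 157: γ_0=50, γ_1=156, γ_2=22, γ_3=144, γ_4=129, γ_5=145, γ_6=107, γ_7=1 (in table at j=0).
x = i·n + j = 7·13 + 0 = 91.
Check: 60^91 ≡ 50 (mod 157).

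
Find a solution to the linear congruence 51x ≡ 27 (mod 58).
x ≡ 21 (mod 58)

gcd(51, 58) = 1, which divides 27, so solutions exist.
Find 51^(-1) mod 58 by the extended Euclidean algorithm:
58 = 1 × 51 + 7  ⟹  7 = (1)·58 + (-1)·51
51 = 7 × 7 + 2  ⟹  2 = (-7)·58 + (8)·51
7 = 3 × 2 + 1  ⟹  1 = (22)·58 + (-25)·51
So (-25)·51 ≡ 1 (mod 58), i.e. 51^(-1) ≡ -25 ≡ 33 (mod 58).
x ≡ 33 × 27 = 891 ≡ 21 (mod 58).
Check: 51 × 21 = 1071 ≡ 27 (mod 58).
Unique solution: x ≡ 21 (mod 58)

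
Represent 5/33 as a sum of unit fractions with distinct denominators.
1/7 + 1/116 + 1/26796

Greedy algorithm:
5/33: ceiling(33/5) = 7, use 1/7
2/231: ceiling(231/2) = 116, use 1/116
1/26796: ceiling(26796/1) = 26796, use 1/26796
Result: 5/33 = 1/7 + 1/116 + 1/26796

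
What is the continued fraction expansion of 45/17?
[2; 1, 1, 1, 5]

Euclidean algorithm steps:
45 = 2 × 17 + 11
17 = 1 × 11 + 6
11 = 1 × 6 + 5
6 = 1 × 5 + 1
5 = 5 × 1 + 0
Continued fraction: [2; 1, 1, 1, 5]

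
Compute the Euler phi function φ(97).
96

97 = 97
φ(n) = n × ∏(1 - 1/p) for each prime p dividing n
φ(97) = 97 × (1 - 1/97) = 96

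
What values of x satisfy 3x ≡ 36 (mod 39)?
x ≡ 12 (mod 13)

gcd(3, 39) = 3, which divides 36, so solutions exist.
Divide through by 3: x ≡ 12 (mod 13).
The coefficient of x is now 1, so x ≡ 12 (mod 13).
Check: 3 × 12 = 36 ≡ 36 (mod 39).
x ≡ 12 (mod 13), giving 3 solutions mod 39.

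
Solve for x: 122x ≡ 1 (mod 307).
229

gcd(122, 307) = 1, so the inverse exists.
Extended Euclidean algorithm on (307, 122):
307 = 2 × 122 + 63  ⟹  63 = (1)·307 + (-2)·122
122 = 1 × 63 + 59  ⟹  59 = (-1)·307 + (3)·122
63 = 1 × 59 + 4  ⟹  4 = (2)·307 + (-5)·122
59 = 14 × 4 + 3  ⟹  3 = (-29)·307 + (73)·122
4 = 1 × 3 + 1  ⟹  1 = (31)·307 + (-78)·122
So (-78)·122 ≡ 1 (mod 307), i.e. 122^(-1) ≡ -78 ≡ 229 (mod 307).
Check: 122 × 229 = 27938 ≡ 1 (mod 307)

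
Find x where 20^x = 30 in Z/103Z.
72

Baby-step giant-step with step n = ⌈√103⌉ = 11.
Baby steps 20^j mod 103 (j:value) for j=0..10: 0:1, 1:20, 2:91, 3:69, 4:41, 5:99, 6:23, 7:48, 8:33, 9:42, 10:16.
Giant-step multiplier: 20^(-11) ≡ 20^(102-11) = 20^91 ≡ 75 (mod 103).
Giant steps γ_i = 30·75^i mod 103: γ_0=30, γ_1=87, γ_2=36, γ_3=22, γ_4=2, γ_5=47, γ_6=23 (in table at j=6).
x = i·n + j = 6·11 + 6 = 72.
Check: 20^72 ≡ 30 (mod 103).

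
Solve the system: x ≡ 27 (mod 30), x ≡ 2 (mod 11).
57

Using Chinese Remainder Theorem:
M = 30 × 11 = 330
M1 = 11, M2 = 30
y1 = 11^(-1) mod 30 = 11
y2 = 30^(-1) mod 11 = 7
x = (27×11×11 + 2×30×7) mod 330 = 57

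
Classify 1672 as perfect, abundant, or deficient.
abundant

Proper divisors of 1672: sum = 1 + 2 + 4 + 8 + 11 + 19 + 22 + 38 + 44 + 76 + 88 + 152 + 209 + 418 + 836 = 1928
Since 1928 > 1672, 1672 is abundant.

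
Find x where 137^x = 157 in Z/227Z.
195

Baby-step giant-step with step n = ⌈√227⌉ = 16.
Baby steps 137^j mod 227 (j:value) for j=0..15: 0:1, 1:137, 2:155, 3:124, 4:190, 5:152, 6:167, 7:179, 8:7, 9:51, 10:177, 11:187, 12:195, 13:156, 14:34, 15:118.
Giant-step multiplier: 137^(-16) ≡ 137^(226-16) = 137^210 ≡ 139 (mod 227).
Giant steps γ_i = 157·139^i mod 227: γ_0=157, γ_1=31, γ_2=223, γ_3=125, γ_4=123, γ_5=72, γ_6=20, γ_7=56, γ_8=66, γ_9=94, γ_10=127, γ_11=174, γ_12=124 (in table at j=3).
x = i·n + j = 12·16 + 3 = 195.
Check: 137^195 ≡ 157 (mod 227).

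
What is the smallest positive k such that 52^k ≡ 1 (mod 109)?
108

109 is prime, so ord(52) divides φ(109) = 108.
Divisors of 108: 1, 2, 3, 4, 6, 9, 12, 18, 27, 36, 54, 108.
Repeated squaring: 52^1 ≡ 52, 52^2 ≡ 88, 52^4 ≡ 5, 52^8 ≡ 25, 52^16 ≡ 80, 52^32 ≡ 78, 52^64 ≡ 89 (mod 109).
Test 52^d mod 109 for each divisor d in increasing order:
52^1 ≡ 52
52^2 ≡ 88
52^3 = 52^2·52^1 ≡ 107
52^4 ≡ 5
52^6 = 52^4·52^2 ≡ 4
52^9 = 52^8·52^1 ≡ 101
52^12 = 52^8·52^4 ≡ 16
52^18 = 52^16·52^2 ≡ 64
52^27 = 52^16·52^8·52^2·52^1 ≡ 33
52^36 = 52^32·52^4 ≡ 63
52^54 = 52^32·52^16·52^4·52^2 ≡ 108
52^108 = 52^64·52^32·52^8·52^4 ≡ 1  ← first divisor giving 1
The order is 108.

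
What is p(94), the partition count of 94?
92669720

p(n) counts ways to write n as a sum of positive integers (order ignored).
Euler's pentagonal recurrence: p(k) = p(k-1) + p(k-2) - p(k-5) - p(k-7) + p(k-12) + p(k-15) - ... (offsets j(3j∓1)/2, signs ++--, p(0)=1, p(<0)=0).
DP table for k = 0..93: p(0)=1, p(1)=1, p(2)=2, p(3)=3, p(4)=5, p(5)=7, p(6)=11, p(7)=15, p(8)=22, p(9)=30, p(10)=42, p(11)=56, p(12)=77, p(13)=101, p(14)=135, p(15)=176, p(16)=231, p(17)=297, p(18)=385, p(19)=490, p(20)=627, p(21)=792, p(22)=1002, p(23)=1255, p(24)=1575, p(25)=1958, p(26)=2436, p(27)=3010, p(28)=3718, p(29)=4565, p(30)=5604, p(31)=6842, p(32)=8349, p(33)=10143, p(34)=12310, p(35)=14883, p(36)=17977, p(37)=21637, p(38)=26015, p(39)=31185, p(40)=37338, p(41)=44583, p(42)=53174, p(43)=63261, p(44)=75175, p(45)=89134, p(46)=105558, p(47)=124754, p(48)=147273, p(49)=173525, p(50)=204226, p(51)=239943, p(52)=281589, p(53)=329931, p(54)=386155, p(55)=451276, p(56)=526823, p(57)=614154, p(58)=715220, p(59)=831820, p(60)=966467, p(61)=1121505, p(62)=1300156, p(63)=1505499, p(64)=1741630, p(65)=2012558, p(66)=2323520, p(67)=2679689, p(68)=3087735, p(69)=3554345, p(70)=4087968, p(71)=4697205, p(72)=5392783, p(73)=6185689, p(74)=7089500, p(75)=8118264, p(76)=9289091, p(77)=10619863, p(78)=12132164, p(79)=13848650, p(80)=15796476, p(81)=18004327, p(82)=20506255, p(83)=23338469, p(84)=26543660, p(85)=30167357, p(86)=34262962, p(87)=38887673, p(88)=44108109, p(89)=49995925, p(90)=56634173, p(91)=64112359, p(92)=72533807, p(93)=82010177.
Final step: p(94) = p(93) + p(92) - p(89) - p(87) + p(82) + p(79) - p(72) - p(68) + p(59) + p(54) - p(43) - p(37) + p(24) + p(17) - p(2)
= 82010177 + 72533807 - 49995925 - 38887673 + 20506255 + 13848650 - 5392783 - 3087735 + 831820 + 386155 - 63261 - 21637 + 1575 + 297 - 2
= 92669720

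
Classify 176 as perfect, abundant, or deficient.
abundant

Proper divisors of 176: sum = 1 + 2 + 4 + 8 + 11 + 16 + 22 + 44 + 88 = 196
Since 196 > 176, 176 is abundant.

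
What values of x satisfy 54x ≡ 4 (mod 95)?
x ≡ 81 (mod 95)

gcd(54, 95) = 1, which divides 4, so solutions exist.
Find 54^(-1) mod 95 by the extended Euclidean algorithm:
95 = 1 × 54 + 41  ⟹  41 = (1)·95 + (-1)·54
54 = 1 × 41 + 13  ⟹  13 = (-1)·95 + (2)·54
41 = 3 × 13 + 2  ⟹  2 = (4)·95 + (-7)·54
13 = 6 × 2 + 1  ⟹  1 = (-25)·95 + (44)·54
So (44)·54 ≡ 1 (mod 95), i.e. 54^(-1) ≡ 44 (mod 95).
x ≡ 44 × 4 = 176 ≡ 81 (mod 95).
Check: 54 × 81 = 4374 ≡ 4 (mod 95).
Unique solution: x ≡ 81 (mod 95)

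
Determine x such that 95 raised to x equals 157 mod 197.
150

Baby-step giant-step with step n = ⌈√197⌉ = 15.
Baby steps 95^j mod 197 (j:value) for j=0..14: 0:1, 1:95, 2:160, 3:31, 4:187, 5:35, 6:173, 7:84, 8:100, 9:44, 10:43, 11:145, 12:182, 13:151, 14:161.
Giant-step multiplier: 95^(-15) ≡ 95^(196-15) = 95^181 ≡ 86 (mod 197).
Giant steps γ_i = 157·86^i mod 197: γ_0=157, γ_1=106, γ_2=54, γ_3=113, γ_4=65, γ_5=74, γ_6=60, γ_7=38, γ_8=116, γ_9=126, γ_10=1 (in table at j=0).
x = i·n + j = 10·15 + 0 = 150.
Check: 95^150 ≡ 157 (mod 197).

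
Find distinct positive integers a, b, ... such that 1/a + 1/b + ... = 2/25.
1/13 + 1/325

Greedy algorithm:
2/25: ceiling(25/2) = 13, use 1/13
1/325: ceiling(325/1) = 325, use 1/325
Result: 2/25 = 1/13 + 1/325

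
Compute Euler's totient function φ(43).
42

43 = 43
φ(n) = n × ∏(1 - 1/p) for each prime p dividing n
φ(43) = 43 × (1 - 1/43) = 42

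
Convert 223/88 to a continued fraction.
[2; 1, 1, 6, 1, 5]

Euclidean algorithm steps:
223 = 2 × 88 + 47
88 = 1 × 47 + 41
47 = 1 × 41 + 6
41 = 6 × 6 + 5
6 = 1 × 5 + 1
5 = 5 × 1 + 0
Continued fraction: [2; 1, 1, 6, 1, 5]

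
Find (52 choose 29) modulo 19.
7

Using Lucas' theorem:
Write n=52 and k=29 in base 19:
n in base 19: [2, 14]
k in base 19: [1, 10]
C(52,29) mod 19 = ∏ C(n_i, k_i) mod 19
Digit binomials (mod 19): C(2,1) = 2; C(14,10) = 1001 ≡ 13
Product: 2 × 13 = 26 ≡ 7 (mod 19)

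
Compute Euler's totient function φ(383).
382

383 = 383
φ(n) = n × ∏(1 - 1/p) for each prime p dividing n
φ(383) = 383 × (1 - 1/383) = 382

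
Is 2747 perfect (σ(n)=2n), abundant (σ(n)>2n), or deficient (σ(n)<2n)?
deficient

Proper divisors of 2747: sum = 1 + 41 + 67 = 109
Since 109 < 2747, 2747 is deficient.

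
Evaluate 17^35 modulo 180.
53

Repeated squaring. Binary of 35 = 100011.
17^1 ≡ 17 (mod 180); 17^2 ≡ 109 (mod 180); 17^4 ≡ 1 (mod 180); 17^8 ≡ 1 (mod 180); 17^16 ≡ 1 (mod 180); 17^32 ≡ 1 (mod 180)
17^35 = 17^1 × 17^2 × 17^32 ≡ 53 (mod 180)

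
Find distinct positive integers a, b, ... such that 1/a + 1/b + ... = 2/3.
1/2 + 1/6

Greedy algorithm:
2/3: ceiling(3/2) = 2, use 1/2
1/6: ceiling(6/1) = 6, use 1/6
Result: 2/3 = 1/2 + 1/6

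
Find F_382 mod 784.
447

Matrix identity: Q^n = [[F_(n+1), F_n], [F_n, F_(n-1)]] with Q = [[1,1],[1,0]].
n = 382 = 101111110₂. Square-and-multiply, entries mod 784:
Q^1 = [[1,1],[1,0]]
Q^2 = (Q^1)² = [[2,1],[1,1]]
Q^5 = (Q^2)²·Q = [[8,5],[5,3]]
Q^11 = (Q^5)²·Q = [[144,89],[89,55]]
Q^23 = (Q^11)²·Q = [[112,433],[433,463]]
Q^47 = (Q^23)²·Q = [[560,113],[113,447]]
Q^95 = (Q^47)²·Q = [[336,225],[225,111]]
Q^191 = (Q^95)²·Q = [[672,449],[449,223]]
Q^382 = (Q^191)² = [[113,447],[447,450]]
F_382 mod 784 = Q^382[0][1] = 447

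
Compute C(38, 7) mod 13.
12

Using Lucas' theorem:
Write n=38 and k=7 in base 13:
n in base 13: [2, 12]
k in base 13: [0, 7]
C(38,7) mod 13 = ∏ C(n_i, k_i) mod 13
Digit binomials (mod 13): C(2,0) = 1; C(12,7) = 792 ≡ 12
Product: 1 × 12 = 12 ≡ 12 (mod 13)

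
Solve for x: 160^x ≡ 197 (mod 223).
156

Baby-step giant-step with step n = ⌈√223⌉ = 15.
Baby steps 160^j mod 223 (j:value) for j=0..14: 0:1, 1:160, 2:178, 3:159, 4:18, 5:204, 6:82, 7:186, 8:101, 9:104, 10:138, 11:3, 12:34, 13:88, 14:31.
Giant-step multiplier: 160^(-15) ≡ 160^(222-15) = 160^207 ≡ 95 (mod 223).
Giant steps γ_i = 197·95^i mod 223: γ_0=197, γ_1=206, γ_2=169, γ_3=222, γ_4=128, γ_5=118, γ_6=60, γ_7=125, γ_8=56, γ_9=191, γ_10=82 (in table at j=6).
x = i·n + j = 10·15 + 6 = 156.
Check: 160^156 ≡ 197 (mod 223).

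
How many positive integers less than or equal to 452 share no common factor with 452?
224

452 = 2^2 × 113
φ(n) = n × ∏(1 - 1/p) for each prime p dividing n
φ(452) = 452 × (1 - 1/2) × (1 - 1/113) = 224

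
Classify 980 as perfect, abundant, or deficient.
abundant

Proper divisors of 980: sum = 1 + 2 + 4 + 5 + 7 + 10 + 14 + 20 + ... + 140 + 196 + 245 + 490 (17 divisors) = 1414
Since 1414 > 980, 980 is abundant.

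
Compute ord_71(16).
35

71 is prime, so ord(16) divides φ(71) = 70.
Divisors of 70: 1, 2, 5, 7, 10, 14, 35, 70.
Repeated squaring: 16^1 ≡ 16, 16^2 ≡ 43, 16^4 ≡ 3, 16^8 ≡ 9, 16^16 ≡ 10, 16^32 ≡ 29, 16^64 ≡ 60 (mod 71).
Test 16^d mod 71 for each divisor d in increasing order:
16^1 ≡ 16
16^2 ≡ 43
16^5 = 16^4·16^1 ≡ 48
16^7 = 16^4·16^2·16^1 ≡ 5
16^10 = 16^8·16^2 ≡ 32
16^14 = 16^8·16^4·16^2 ≡ 25
16^35 = 16^32·16^2·16^1 ≡ 1  ← first divisor giving 1
The order is 35.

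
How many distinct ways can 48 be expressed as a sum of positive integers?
147273

p(n) counts ways to write n as a sum of positive integers (order ignored).
Euler's pentagonal recurrence: p(k) = p(k-1) + p(k-2) - p(k-5) - p(k-7) + p(k-12) + p(k-15) - ... (offsets j(3j∓1)/2, signs ++--, p(0)=1, p(<0)=0).
DP table for k = 0..47: p(0)=1, p(1)=1, p(2)=2, p(3)=3, p(4)=5, p(5)=7, p(6)=11, p(7)=15, p(8)=22, p(9)=30, p(10)=42, p(11)=56, p(12)=77, p(13)=101, p(14)=135, p(15)=176, p(16)=231, p(17)=297, p(18)=385, p(19)=490, p(20)=627, p(21)=792, p(22)=1002, p(23)=1255, p(24)=1575, p(25)=1958, p(26)=2436, p(27)=3010, p(28)=3718, p(29)=4565, p(30)=5604, p(31)=6842, p(32)=8349, p(33)=10143, p(34)=12310, p(35)=14883, p(36)=17977, p(37)=21637, p(38)=26015, p(39)=31185, p(40)=37338, p(41)=44583, p(42)=53174, p(43)=63261, p(44)=75175, p(45)=89134, p(46)=105558, p(47)=124754.
Final step: p(48) = p(47) + p(46) - p(43) - p(41) + p(36) + p(33) - p(26) - p(22) + p(13) + p(8)
= 124754 + 105558 - 63261 - 44583 + 17977 + 10143 - 2436 - 1002 + 101 + 22
= 147273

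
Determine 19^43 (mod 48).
43

Repeated squaring. Binary of 43 = 101011.
19^1 ≡ 19 (mod 48); 19^2 ≡ 25 (mod 48); 19^4 ≡ 1 (mod 48); 19^8 ≡ 1 (mod 48); 19^16 ≡ 1 (mod 48); 19^32 ≡ 1 (mod 48)
19^43 = 19^1 × 19^2 × 19^8 × 19^32 ≡ 43 (mod 48)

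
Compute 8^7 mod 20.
12

Repeated squaring. Binary of 7 = 111.
8^1 ≡ 8 (mod 20); 8^2 ≡ 4 (mod 20); 8^4 ≡ 16 (mod 20)
8^7 = 8^1 × 8^2 × 8^4 ≡ 12 (mod 20)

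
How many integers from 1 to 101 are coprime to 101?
100

101 = 101
φ(n) = n × ∏(1 - 1/p) for each prime p dividing n
φ(101) = 101 × (1 - 1/101) = 100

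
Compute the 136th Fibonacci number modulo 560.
427

Matrix identity: Q^n = [[F_(n+1), F_n], [F_n, F_(n-1)]] with Q = [[1,1],[1,0]].
n = 136 = 10001000₂. Square-and-multiply, entries mod 560:
Q^1 = [[1,1],[1,0]]
Q^2 = (Q^1)² = [[2,1],[1,1]]
Q^4 = (Q^2)² = [[5,3],[3,2]]
Q^8 = (Q^4)² = [[34,21],[21,13]]
Q^17 = (Q^8)²·Q = [[344,477],[477,427]]
Q^34 = (Q^17)² = [[345,407],[407,498]]
Q^68 = (Q^34)² = [[194,381],[381,373]]
Q^136 = (Q^68)² = [[237,427],[427,370]]
F_136 mod 560 = Q^136[0][1] = 427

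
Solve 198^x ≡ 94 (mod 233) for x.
53

Baby-step giant-step with step n = ⌈√233⌉ = 16.
Baby steps 198^j mod 233 (j:value) for j=0..15: 0:1, 1:198, 2:60, 3:230, 4:105, 5:53, 6:9, 7:151, 8:74, 9:206, 10:13, 11:11, 12:81, 13:194, 14:200, 15:223.
Giant-step multiplier: 198^(-16) ≡ 198^(232-16) = 198^216 ≡ 2 (mod 233).
Giant steps γ_i = 94·2^i mod 233: γ_0=94, γ_1=188, γ_2=143, γ_3=53 (in table at j=5).
x = i·n + j = 3·16 + 5 = 53.
Check: 198^53 ≡ 94 (mod 233).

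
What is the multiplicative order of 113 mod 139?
69

139 is prime, so ord(113) divides φ(139) = 138.
Divisors of 138: 1, 2, 3, 6, 23, 46, 69, 138.
Repeated squaring: 113^1 ≡ 113, 113^2 ≡ 120, 113^4 ≡ 83, 113^8 ≡ 78, 113^16 ≡ 107, 113^32 ≡ 51, 113^64 ≡ 99, 113^128 ≡ 71 (mod 139).
Test 113^d mod 139 for each divisor d in increasing order:
113^1 ≡ 113
113^2 ≡ 120
113^3 = 113^2·113^1 ≡ 77
113^6 = 113^4·113^2 ≡ 91
113^23 = 113^16·113^4·113^2·113^1 ≡ 96
113^46 = 113^32·113^8·113^4·113^2 ≡ 42
113^69 = 113^64·113^4·113^1 ≡ 1  ← first divisor giving 1
The order is 69.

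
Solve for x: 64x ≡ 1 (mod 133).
106

gcd(64, 133) = 1, so the inverse exists.
Extended Euclidean algorithm on (133, 64):
133 = 2 × 64 + 5  ⟹  5 = (1)·133 + (-2)·64
64 = 12 × 5 + 4  ⟹  4 = (-12)·133 + (25)·64
5 = 1 × 4 + 1  ⟹  1 = (13)·133 + (-27)·64
So (-27)·64 ≡ 1 (mod 133), i.e. 64^(-1) ≡ -27 ≡ 106 (mod 133).
Check: 64 × 106 = 6784 ≡ 1 (mod 133)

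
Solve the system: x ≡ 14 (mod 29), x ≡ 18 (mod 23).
478

Using Chinese Remainder Theorem:
M = 29 × 23 = 667
M1 = 23, M2 = 29
y1 = 23^(-1) mod 29 = 24
y2 = 29^(-1) mod 23 = 4
x = (14×23×24 + 18×29×4) mod 667 = 478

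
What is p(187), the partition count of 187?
1280011042268

p(n) counts ways to write n as a sum of positive integers (order ignored).
Euler's pentagonal recurrence: p(k) = p(k-1) + p(k-2) - p(k-5) - p(k-7) + p(k-12) + p(k-15) - ... (offsets j(3j∓1)/2, signs ++--, p(0)=1, p(<0)=0).
DP table for k = 0..186: p(0)=1, p(1)=1, p(2)=2, p(3)=3, p(4)=5, p(5)=7, p(6)=11, p(7)=15, p(8)=22, p(9)=30, p(10)=42, p(11)=56, p(12)=77, p(13)=101, p(14)=135, p(15)=176, p(16)=231, p(17)=297, p(18)=385, p(19)=490, p(20)=627, p(21)=792, p(22)=1002, p(23)=1255, p(24)=1575, p(25)=1958, p(26)=2436, p(27)=3010, p(28)=3718, p(29)=4565, p(30)=5604, p(31)=6842, p(32)=8349, p(33)=10143, p(34)=12310, p(35)=14883, p(36)=17977, p(37)=21637, p(38)=26015, p(39)=31185, p(40)=37338, p(41)=44583, p(42)=53174, p(43)=63261, p(44)=75175, p(45)=89134, p(46)=105558, p(47)=124754, p(48)=147273, p(49)=173525, p(50)=204226, p(51)=239943, p(52)=281589, p(53)=329931, p(54)=386155, p(55)=451276, p(56)=526823, p(57)=614154, p(58)=715220, p(59)=831820, p(60)=966467, p(61)=1121505, p(62)=1300156, p(63)=1505499, p(64)=1741630, p(65)=2012558, p(66)=2323520, p(67)=2679689, p(68)=3087735, p(69)=3554345, p(70)=4087968, p(71)=4697205, p(72)=5392783, p(73)=6185689, p(74)=7089500, p(75)=8118264, p(76)=9289091, p(77)=10619863, p(78)=12132164, p(79)=13848650, p(80)=15796476, p(81)=18004327, p(82)=20506255, p(83)=23338469, p(84)=26543660, p(85)=30167357, p(86)=34262962, p(87)=38887673, p(88)=44108109, p(89)=49995925, p(90)=56634173, p(91)=64112359, p(92)=72533807, p(93)=82010177, p(94)=92669720, p(95)=104651419, p(96)=118114304, p(97)=133230930, p(98)=150198136, p(99)=169229875, p(100)=190569292, p(101)=214481126, p(102)=241265379, p(103)=271248950, p(104)=304801365, p(105)=342325709, p(106)=384276336, p(107)=431149389, p(108)=483502844, p(109)=541946240, p(110)=607163746, p(111)=679903203, p(112)=761002156, p(113)=851376628, p(114)=952050665, p(115)=1064144451, p(116)=1188908248, p(117)=1327710076, p(118)=1482074143, p(119)=1653668665, p(120)=1844349560, p(121)=2056148051, p(122)=2291320912, p(123)=2552338241, p(124)=2841940500, p(125)=3163127352, p(126)=3519222692, p(127)=3913864295, p(128)=4351078600, p(129)=4835271870, p(130)=5371315400, p(131)=5964539504, p(132)=6620830889, p(133)=7346629512, p(134)=8149040695, p(135)=9035836076, p(136)=10015581680, p(137)=11097645016, p(138)=12292341831, p(139)=13610949895, p(140)=15065878135, p(141)=16670689208, p(142)=18440293320, p(143)=20390982757, p(144)=22540654445, p(145)=24908858009, p(146)=27517052599, p(147)=30388671978, p(148)=33549419497, p(149)=37027355200, p(150)=40853235313, p(151)=45060624582, p(152)=49686288421, p(153)=54770336324, p(154)=60356673280, p(155)=66493182097, p(156)=73232243759, p(157)=80630964769, p(158)=88751778802, p(159)=97662728555, p(160)=107438159466, p(161)=118159068427, p(162)=129913904637, p(163)=142798995930, p(164)=156919475295, p(165)=172389800255, p(166)=189334822579, p(167)=207890420102, p(168)=228204732751, p(169)=250438925115, p(170)=274768617130, p(171)=301384802048, p(172)=330495499613, p(173)=362326859895, p(174)=397125074750, p(175)=435157697830, p(176)=476715857290, p(177)=522115831195, p(178)=571701605655, p(179)=625846753120, p(180)=684957390936, p(181)=749474411781, p(182)=819876908323, p(183)=896684817527, p(184)=980462880430, p(185)=1071823774337, p(186)=1171432692373.
Final step: p(187) = p(186) + p(185) - p(182) - p(180) + p(175) + p(172) - p(165) - p(161) + p(152) + p(147) - p(136) - p(130) + p(117) + p(110) - p(95) - p(87) + p(70) + p(61) - p(42) - p(32) + p(11) + p(0)
= 1171432692373 + 1071823774337 - 819876908323 - 684957390936 + 435157697830 + 330495499613 - 172389800255 - 118159068427 + 49686288421 + 30388671978 - 10015581680 - 5371315400 + 1327710076 + 607163746 - 104651419 - 38887673 + 4087968 + 1121505 - 53174 - 8349 + 56 + 1
= 1280011042268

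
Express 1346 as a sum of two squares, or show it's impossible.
11² + 35² (a=11, b=35)

Factorization: 1346 = 2 × 673
By Fermat: n is sum of two squares iff every prime p ≡ 3 (mod 4) appears to even power.
All primes ≡ 3 (mod 4) appear to even power.
Search a = 0, 1, 2, … for 1346 - a² a perfect square: first hit at a = 11: 1346 - 121 = 1225 = 35².
1346 = 11² + 35² = 121 + 1225 ✓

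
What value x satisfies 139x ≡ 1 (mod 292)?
271

gcd(139, 292) = 1, so the inverse exists.
Extended Euclidean algorithm on (292, 139):
292 = 2 × 139 + 14  ⟹  14 = (1)·292 + (-2)·139
139 = 9 × 14 + 13  ⟹  13 = (-9)·292 + (19)·139
14 = 1 × 13 + 1  ⟹  1 = (10)·292 + (-21)·139
So (-21)·139 ≡ 1 (mod 292), i.e. 139^(-1) ≡ -21 ≡ 271 (mod 292).
Check: 139 × 271 = 37669 ≡ 1 (mod 292)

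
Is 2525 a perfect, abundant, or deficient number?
deficient

Proper divisors of 2525: sum = 1 + 5 + 25 + 101 + 505 = 637
Since 637 < 2525, 2525 is deficient.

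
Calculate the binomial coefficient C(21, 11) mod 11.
1

Using Lucas' theorem:
Write n=21 and k=11 in base 11:
n in base 11: [1, 10]
k in base 11: [1, 0]
C(21,11) mod 11 = ∏ C(n_i, k_i) mod 11
Digit binomials (mod 11): C(1,1) = 1; C(10,0) = 1
Product: 1 × 1 = 1 ≡ 1 (mod 11)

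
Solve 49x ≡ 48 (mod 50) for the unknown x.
x ≡ 2 (mod 50)

gcd(49, 50) = 1, which divides 48, so solutions exist.
Find 49^(-1) mod 50 by the extended Euclidean algorithm:
50 = 1 × 49 + 1  ⟹  1 = (1)·50 + (-1)·49
So (-1)·49 ≡ 1 (mod 50), i.e. 49^(-1) ≡ -1 ≡ 49 (mod 50).
x ≡ 49 × 48 = 2352 ≡ 2 (mod 50).
Check: 49 × 2 = 98 ≡ 48 (mod 50).
Unique solution: x ≡ 2 (mod 50)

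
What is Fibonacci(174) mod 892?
284

Matrix identity: Q^n = [[F_(n+1), F_n], [F_n, F_(n-1)]] with Q = [[1,1],[1,0]].
n = 174 = 10101110₂. Square-and-multiply, entries mod 892:
Q^1 = [[1,1],[1,0]]
Q^2 = (Q^1)² = [[2,1],[1,1]]
Q^5 = (Q^2)²·Q = [[8,5],[5,3]]
Q^10 = (Q^5)² = [[89,55],[55,34]]
Q^21 = (Q^10)²·Q = [[763,242],[242,521]]
Q^43 = (Q^21)²·Q = [[589,277],[277,312]]
Q^87 = (Q^43)²·Q = [[659,842],[842,709]]
Q^174 = (Q^87)² = [[593,284],[284,309]]
F_174 mod 892 = Q^174[0][1] = 284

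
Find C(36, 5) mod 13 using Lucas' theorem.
5

Using Lucas' theorem:
Write n=36 and k=5 in base 13:
n in base 13: [2, 10]
k in base 13: [0, 5]
C(36,5) mod 13 = ∏ C(n_i, k_i) mod 13
Digit binomials (mod 13): C(2,0) = 1; C(10,5) = 252 ≡ 5
Product: 1 × 5 = 5 ≡ 5 (mod 13)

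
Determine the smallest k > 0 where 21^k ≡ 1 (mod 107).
106

107 is prime, so ord(21) divides φ(107) = 106.
Divisors of 106: 1, 2, 53, 106.
Repeated squaring: 21^1 ≡ 21, 21^2 ≡ 13, 21^4 ≡ 62, 21^8 ≡ 99, 21^16 ≡ 64, 21^32 ≡ 30, 21^64 ≡ 44 (mod 107).
Test 21^d mod 107 for each divisor d in increasing order:
21^1 ≡ 21
21^2 ≡ 13
21^53 = 21^32·21^16·21^4·21^1 ≡ 106
21^106 = 21^64·21^32·21^8·21^2 ≡ 1  ← first divisor giving 1
The order is 106.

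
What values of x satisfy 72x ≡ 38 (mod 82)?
x ≡ 29 (mod 41)

gcd(72, 82) = 2, which divides 38, so solutions exist.
Divide through by 2: 36x ≡ 19 (mod 41).
Find 36^(-1) mod 41 by the extended Euclidean algorithm:
41 = 1 × 36 + 5  ⟹  5 = (1)·41 + (-1)·36
36 = 7 × 5 + 1  ⟹  1 = (-7)·41 + (8)·36
So (8)·36 ≡ 1 (mod 41), i.e. 36^(-1) ≡ 8 (mod 41).
x ≡ 8 × 19 = 152 ≡ 29 (mod 41).
Check: 72 × 29 = 2088 ≡ 38 (mod 82).
x ≡ 29 (mod 41), giving 2 solutions mod 82.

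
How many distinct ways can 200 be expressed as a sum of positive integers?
3972999029388

p(n) counts ways to write n as a sum of positive integers (order ignored).
Euler's pentagonal recurrence: p(k) = p(k-1) + p(k-2) - p(k-5) - p(k-7) + p(k-12) + p(k-15) - ... (offsets j(3j∓1)/2, signs ++--, p(0)=1, p(<0)=0).
DP table for k = 0..199: p(0)=1, p(1)=1, p(2)=2, p(3)=3, p(4)=5, p(5)=7, p(6)=11, p(7)=15, p(8)=22, p(9)=30, p(10)=42, p(11)=56, p(12)=77, p(13)=101, p(14)=135, p(15)=176, p(16)=231, p(17)=297, p(18)=385, p(19)=490, p(20)=627, p(21)=792, p(22)=1002, p(23)=1255, p(24)=1575, p(25)=1958, p(26)=2436, p(27)=3010, p(28)=3718, p(29)=4565, p(30)=5604, p(31)=6842, p(32)=8349, p(33)=10143, p(34)=12310, p(35)=14883, p(36)=17977, p(37)=21637, p(38)=26015, p(39)=31185, p(40)=37338, p(41)=44583, p(42)=53174, p(43)=63261, p(44)=75175, p(45)=89134, p(46)=105558, p(47)=124754, p(48)=147273, p(49)=173525, p(50)=204226, p(51)=239943, p(52)=281589, p(53)=329931, p(54)=386155, p(55)=451276, p(56)=526823, p(57)=614154, p(58)=715220, p(59)=831820, p(60)=966467, p(61)=1121505, p(62)=1300156, p(63)=1505499, p(64)=1741630, p(65)=2012558, p(66)=2323520, p(67)=2679689, p(68)=3087735, p(69)=3554345, p(70)=4087968, p(71)=4697205, p(72)=5392783, p(73)=6185689, p(74)=7089500, p(75)=8118264, p(76)=9289091, p(77)=10619863, p(78)=12132164, p(79)=13848650, p(80)=15796476, p(81)=18004327, p(82)=20506255, p(83)=23338469, p(84)=26543660, p(85)=30167357, p(86)=34262962, p(87)=38887673, p(88)=44108109, p(89)=49995925, p(90)=56634173, p(91)=64112359, p(92)=72533807, p(93)=82010177, p(94)=92669720, p(95)=104651419, p(96)=118114304, p(97)=133230930, p(98)=150198136, p(99)=169229875, p(100)=190569292, p(101)=214481126, p(102)=241265379, p(103)=271248950, p(104)=304801365, p(105)=342325709, p(106)=384276336, p(107)=431149389, p(108)=483502844, p(109)=541946240, p(110)=607163746, p(111)=679903203, p(112)=761002156, p(113)=851376628, p(114)=952050665, p(115)=1064144451, p(116)=1188908248, p(117)=1327710076, p(118)=1482074143, p(119)=1653668665, p(120)=1844349560, p(121)=2056148051, p(122)=2291320912, p(123)=2552338241, p(124)=2841940500, p(125)=3163127352, p(126)=3519222692, p(127)=3913864295, p(128)=4351078600, p(129)=4835271870, p(130)=5371315400, p(131)=5964539504, p(132)=6620830889, p(133)=7346629512, p(134)=8149040695, p(135)=9035836076, p(136)=10015581680, p(137)=11097645016, p(138)=12292341831, p(139)=13610949895, p(140)=15065878135, p(141)=16670689208, p(142)=18440293320, p(143)=20390982757, p(144)=22540654445, p(145)=24908858009, p(146)=27517052599, p(147)=30388671978, p(148)=33549419497, p(149)=37027355200, p(150)=40853235313, p(151)=45060624582, p(152)=49686288421, p(153)=54770336324, p(154)=60356673280, p(155)=66493182097, p(156)=73232243759, p(157)=80630964769, p(158)=88751778802, p(159)=97662728555, p(160)=107438159466, p(161)=118159068427, p(162)=129913904637, p(163)=142798995930, p(164)=156919475295, p(165)=172389800255, p(166)=189334822579, p(167)=207890420102, p(168)=228204732751, p(169)=250438925115, p(170)=274768617130, p(171)=301384802048, p(172)=330495499613, p(173)=362326859895, p(174)=397125074750, p(175)=435157697830, p(176)=476715857290, p(177)=522115831195, p(178)=571701605655, p(179)=625846753120, p(180)=684957390936, p(181)=749474411781, p(182)=819876908323, p(183)=896684817527, p(184)=980462880430, p(185)=1071823774337, p(186)=1171432692373, p(187)=1280011042268, p(188)=1398341745571, p(189)=1527273599625, p(190)=1667727404093, p(191)=1820701100652, p(192)=1987276856363, p(193)=2168627105469, p(194)=2366022741845, p(195)=2580840212973, p(196)=2814570987591, p(197)=3068829878530, p(198)=3345365983698, p(199)=3646072432125.
Final step: p(200) = p(199) + p(198) - p(195) - p(193) + p(188) + p(185) - p(178) - p(174) + p(165) + p(160) - p(149) - p(143) + p(130) + p(123) - p(108) - p(100) + p(83) + p(74) - p(55) - p(45) + p(24) + p(13)
= 3646072432125 + 3345365983698 - 2580840212973 - 2168627105469 + 1398341745571 + 1071823774337 - 571701605655 - 397125074750 + 172389800255 + 107438159466 - 37027355200 - 20390982757 + 5371315400 + 2552338241 - 483502844 - 190569292 + 23338469 + 7089500 - 451276 - 89134 + 1575 + 101
= 3972999029388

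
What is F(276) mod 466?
288

Matrix identity: Q^n = [[F_(n+1), F_n], [F_n, F_(n-1)]] with Q = [[1,1],[1,0]].
n = 276 = 100010100₂. Square-and-multiply, entries mod 466:
Q^1 = [[1,1],[1,0]]
Q^2 = (Q^1)² = [[2,1],[1,1]]
Q^4 = (Q^2)² = [[5,3],[3,2]]
Q^8 = (Q^4)² = [[34,21],[21,13]]
Q^17 = (Q^8)²·Q = [[254,199],[199,55]]
Q^34 = (Q^17)² = [[199,445],[445,220]]
Q^69 = (Q^34)²·Q = [[21,432],[432,55]]
Q^138 = (Q^69)² = [[199,212],[212,453]]
Q^276 = (Q^138)² = [[199,288],[288,377]]
F_276 mod 466 = Q^276[0][1] = 288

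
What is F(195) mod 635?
475

Matrix identity: Q^n = [[F_(n+1), F_n], [F_n, F_(n-1)]] with Q = [[1,1],[1,0]].
n = 195 = 11000011₂. Square-and-multiply, entries mod 635:
Q^1 = [[1,1],[1,0]]
Q^3 = (Q^1)²·Q = [[3,2],[2,1]]
Q^6 = (Q^3)² = [[13,8],[8,5]]
Q^12 = (Q^6)² = [[233,144],[144,89]]
Q^24 = (Q^12)² = [[95,13],[13,82]]
Q^48 = (Q^24)² = [[304,396],[396,543]]
Q^97 = (Q^48)²·Q = [[444,312],[312,132]]
Q^195 = (Q^97)²·Q = [[482,475],[475,7]]
F_195 mod 635 = Q^195[0][1] = 475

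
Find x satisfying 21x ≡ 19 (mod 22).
x ≡ 3 (mod 22)

gcd(21, 22) = 1, which divides 19, so solutions exist.
Find 21^(-1) mod 22 by the extended Euclidean algorithm:
22 = 1 × 21 + 1  ⟹  1 = (1)·22 + (-1)·21
So (-1)·21 ≡ 1 (mod 22), i.e. 21^(-1) ≡ -1 ≡ 21 (mod 22).
x ≡ 21 × 19 = 399 ≡ 3 (mod 22).
Check: 21 × 3 = 63 ≡ 19 (mod 22).
Unique solution: x ≡ 3 (mod 22)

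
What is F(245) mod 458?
223

Matrix identity: Q^n = [[F_(n+1), F_n], [F_n, F_(n-1)]] with Q = [[1,1],[1,0]].
n = 245 = 11110101₂. Square-and-multiply, entries mod 458:
Q^1 = [[1,1],[1,0]]
Q^3 = (Q^1)²·Q = [[3,2],[2,1]]
Q^7 = (Q^3)²·Q = [[21,13],[13,8]]
Q^15 = (Q^7)²·Q = [[71,152],[152,377]]
Q^30 = (Q^15)² = [[207,312],[312,353]]
Q^61 = (Q^30)²·Q = [[267,45],[45,222]]
Q^122 = (Q^61)² = [[34,21],[21,13]]
Q^245 = (Q^122)²·Q = [[294,223],[223,71]]
F_245 mod 458 = Q^245[0][1] = 223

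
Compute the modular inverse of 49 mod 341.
174

gcd(49, 341) = 1, so the inverse exists.
Extended Euclidean algorithm on (341, 49):
341 = 6 × 49 + 47  ⟹  47 = (1)·341 + (-6)·49
49 = 1 × 47 + 2  ⟹  2 = (-1)·341 + (7)·49
47 = 23 × 2 + 1  ⟹  1 = (24)·341 + (-167)·49
So (-167)·49 ≡ 1 (mod 341), i.e. 49^(-1) ≡ -167 ≡ 174 (mod 341).
Check: 49 × 174 = 8526 ≡ 1 (mod 341)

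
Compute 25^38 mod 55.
5

Repeated squaring. Binary of 38 = 100110.
25^1 ≡ 25 (mod 55); 25^2 ≡ 20 (mod 55); 25^4 ≡ 15 (mod 55); 25^8 ≡ 5 (mod 55); 25^16 ≡ 25 (mod 55); 25^32 ≡ 20 (mod 55)
25^38 = 25^2 × 25^4 × 25^32 ≡ 5 (mod 55)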